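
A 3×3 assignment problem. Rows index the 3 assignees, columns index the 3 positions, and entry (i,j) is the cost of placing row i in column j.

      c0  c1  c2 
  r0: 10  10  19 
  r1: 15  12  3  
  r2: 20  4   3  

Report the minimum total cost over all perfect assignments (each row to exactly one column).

Minimum assignment cost: 17

optimal assignment: row0→col0 (cost 10), row1→col2 (cost 3), row2→col1 (cost 4)
total = 10 + 3 + 4 = 17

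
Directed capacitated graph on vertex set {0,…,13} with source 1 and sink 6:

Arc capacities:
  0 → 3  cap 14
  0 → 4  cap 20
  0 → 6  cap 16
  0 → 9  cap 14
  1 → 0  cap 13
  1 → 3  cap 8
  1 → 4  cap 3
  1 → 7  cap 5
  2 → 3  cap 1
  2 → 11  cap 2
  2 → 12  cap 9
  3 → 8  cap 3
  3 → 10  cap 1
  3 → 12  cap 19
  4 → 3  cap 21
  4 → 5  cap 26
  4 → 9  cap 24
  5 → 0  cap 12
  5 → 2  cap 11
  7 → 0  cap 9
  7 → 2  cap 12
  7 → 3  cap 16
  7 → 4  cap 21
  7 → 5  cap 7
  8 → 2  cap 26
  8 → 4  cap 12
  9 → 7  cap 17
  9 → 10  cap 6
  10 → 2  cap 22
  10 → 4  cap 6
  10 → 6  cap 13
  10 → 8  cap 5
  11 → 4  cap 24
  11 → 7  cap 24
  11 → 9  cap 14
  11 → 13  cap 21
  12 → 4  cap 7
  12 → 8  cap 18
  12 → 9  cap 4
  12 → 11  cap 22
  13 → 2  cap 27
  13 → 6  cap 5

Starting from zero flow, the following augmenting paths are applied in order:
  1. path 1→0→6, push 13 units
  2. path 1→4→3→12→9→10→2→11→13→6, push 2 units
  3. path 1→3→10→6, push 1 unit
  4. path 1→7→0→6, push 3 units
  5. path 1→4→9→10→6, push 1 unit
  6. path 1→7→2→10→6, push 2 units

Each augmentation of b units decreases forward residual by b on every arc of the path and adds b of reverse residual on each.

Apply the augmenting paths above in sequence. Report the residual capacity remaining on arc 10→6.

after path 1 (1→0→6, push 13): res(10,6)=13
after path 2 (1→4→3→12→9→10→2→11→13→6, push 2): res(10,6)=13
after path 3 (1→3→10→6, push 1): res(10,6)=12
after path 4 (1→7→0→6, push 3): res(10,6)=12
after path 5 (1→4→9→10→6, push 1): res(10,6)=11
after path 6 (1→7→2→10→6, push 2): res(10,6)=9

Residual capacity of (10,6): 9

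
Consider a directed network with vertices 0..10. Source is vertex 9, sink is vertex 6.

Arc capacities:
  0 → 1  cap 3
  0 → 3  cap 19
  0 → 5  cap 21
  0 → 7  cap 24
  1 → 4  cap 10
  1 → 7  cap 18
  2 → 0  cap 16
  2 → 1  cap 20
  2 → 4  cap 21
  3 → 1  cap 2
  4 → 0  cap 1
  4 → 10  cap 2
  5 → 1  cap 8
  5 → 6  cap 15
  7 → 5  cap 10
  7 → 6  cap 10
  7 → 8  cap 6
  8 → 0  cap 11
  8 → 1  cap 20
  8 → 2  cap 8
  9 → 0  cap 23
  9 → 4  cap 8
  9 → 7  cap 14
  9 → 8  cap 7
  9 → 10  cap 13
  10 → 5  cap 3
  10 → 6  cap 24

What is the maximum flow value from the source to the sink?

Maximum flow value: 40

augment #1: 9→7→6 bottleneck 10, total now 10
augment #2: 9→10→6 bottleneck 13, total now 23
augment #3: 9→0→5→6 bottleneck 15, total now 38
augment #4: 9→4→10→6 bottleneck 2, total now 40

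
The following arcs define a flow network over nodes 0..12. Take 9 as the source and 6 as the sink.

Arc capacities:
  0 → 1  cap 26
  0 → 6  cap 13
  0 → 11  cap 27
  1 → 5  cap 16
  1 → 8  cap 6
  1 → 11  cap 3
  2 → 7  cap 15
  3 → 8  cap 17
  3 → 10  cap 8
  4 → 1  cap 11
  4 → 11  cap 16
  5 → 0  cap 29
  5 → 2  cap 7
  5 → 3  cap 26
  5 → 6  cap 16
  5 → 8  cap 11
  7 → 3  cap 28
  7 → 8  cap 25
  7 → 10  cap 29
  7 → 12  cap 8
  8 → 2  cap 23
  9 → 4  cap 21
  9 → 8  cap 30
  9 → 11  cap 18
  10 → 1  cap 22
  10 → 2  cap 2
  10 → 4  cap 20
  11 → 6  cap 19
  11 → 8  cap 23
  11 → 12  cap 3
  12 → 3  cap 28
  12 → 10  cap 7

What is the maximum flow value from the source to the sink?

augment #1: 9→11→6 bottleneck 18, total now 18
augment #2: 9→4→11→6 bottleneck 1, total now 19
augment #3: 9→4→1→5→6 bottleneck 11, total now 30
augment #4: 9→4→11→12→10→1→5→6 bottleneck 3, total now 33
augment #5: 9→8→2→7→10→1→5→6 bottleneck 2, total now 35

Maximum flow value: 35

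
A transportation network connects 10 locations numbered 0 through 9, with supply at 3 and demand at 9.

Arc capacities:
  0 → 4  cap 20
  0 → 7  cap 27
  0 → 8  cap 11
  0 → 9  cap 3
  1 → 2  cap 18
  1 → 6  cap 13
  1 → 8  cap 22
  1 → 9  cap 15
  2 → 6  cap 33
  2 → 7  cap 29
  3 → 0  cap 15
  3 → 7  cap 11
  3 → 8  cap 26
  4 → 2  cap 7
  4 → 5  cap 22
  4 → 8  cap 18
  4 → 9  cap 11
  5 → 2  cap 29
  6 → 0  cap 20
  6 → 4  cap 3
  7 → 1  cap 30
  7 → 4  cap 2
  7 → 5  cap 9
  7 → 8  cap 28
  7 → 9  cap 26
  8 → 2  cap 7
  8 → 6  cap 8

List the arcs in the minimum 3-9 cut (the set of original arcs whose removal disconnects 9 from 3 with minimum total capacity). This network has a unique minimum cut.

augment #1: 3→0→9 push 3
augment #2: 3→7→9 push 11
augment #3: 3→0→4→9 push 11
augment #4: 3→0→7→9 push 1
augment #5: 3→8→2→7→9 push 7
augment #6: 3→8→6→0→7→9 push 7
augment #7: 3→8→6→0→7→1→9 push 1
max flow = 41; residual-reachable set from 3 gives S-side
cut edges (S→T): {(3,0), (3,7), (8,2), (8,6)} total cap 41

Min-cut arcs: {(3,0), (3,7), (8,2), (8,6)} (total capacity 41)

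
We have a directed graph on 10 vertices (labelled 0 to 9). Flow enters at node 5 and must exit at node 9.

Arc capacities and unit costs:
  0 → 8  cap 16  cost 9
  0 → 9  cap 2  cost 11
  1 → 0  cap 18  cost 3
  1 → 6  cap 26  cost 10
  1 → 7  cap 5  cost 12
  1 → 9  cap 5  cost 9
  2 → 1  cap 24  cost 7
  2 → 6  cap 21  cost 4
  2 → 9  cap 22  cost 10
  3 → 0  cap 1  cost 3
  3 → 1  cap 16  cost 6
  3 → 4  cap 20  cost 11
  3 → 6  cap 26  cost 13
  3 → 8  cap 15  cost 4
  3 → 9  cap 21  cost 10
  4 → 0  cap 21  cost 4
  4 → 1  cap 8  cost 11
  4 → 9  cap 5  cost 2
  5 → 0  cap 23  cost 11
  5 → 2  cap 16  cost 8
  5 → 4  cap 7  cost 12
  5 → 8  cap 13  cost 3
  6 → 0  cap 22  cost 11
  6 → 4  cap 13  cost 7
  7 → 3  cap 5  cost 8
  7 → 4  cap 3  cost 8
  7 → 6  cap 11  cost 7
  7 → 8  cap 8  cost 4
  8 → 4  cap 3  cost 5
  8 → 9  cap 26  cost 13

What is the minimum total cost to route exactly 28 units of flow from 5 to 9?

Minimum cost for 28 units: 452

shortest-cost path #1: 5→8→4→9 push 3 @ unit cost 10 (adds 30)
shortest-cost path #2: 5→4→9 push 2 @ unit cost 14 (adds 28)
shortest-cost path #3: 5→8→9 push 10 @ unit cost 16 (adds 160)
shortest-cost path #4: 5→2→9 push 13 @ unit cost 18 (adds 234)
total cost = 452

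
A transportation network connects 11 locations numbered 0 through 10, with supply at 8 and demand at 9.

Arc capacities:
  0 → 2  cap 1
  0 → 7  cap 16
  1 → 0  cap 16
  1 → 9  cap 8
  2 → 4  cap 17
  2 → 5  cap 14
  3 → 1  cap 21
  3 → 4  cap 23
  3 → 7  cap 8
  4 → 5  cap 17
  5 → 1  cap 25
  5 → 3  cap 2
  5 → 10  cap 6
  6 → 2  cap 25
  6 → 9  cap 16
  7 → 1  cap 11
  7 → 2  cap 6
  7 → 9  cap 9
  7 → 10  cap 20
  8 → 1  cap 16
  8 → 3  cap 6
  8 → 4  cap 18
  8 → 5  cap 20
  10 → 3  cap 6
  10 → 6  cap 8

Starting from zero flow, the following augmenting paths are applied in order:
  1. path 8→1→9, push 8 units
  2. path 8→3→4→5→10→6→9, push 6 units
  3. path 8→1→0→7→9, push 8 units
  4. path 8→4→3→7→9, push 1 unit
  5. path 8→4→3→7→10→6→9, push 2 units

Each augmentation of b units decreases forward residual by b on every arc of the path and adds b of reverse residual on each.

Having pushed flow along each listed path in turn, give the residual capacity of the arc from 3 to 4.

Residual capacity of (3,4): 20

after path 1 (8→1→9, push 8): res(3,4)=23
after path 2 (8→3→4→5→10→6→9, push 6): res(3,4)=17
after path 3 (8→1→0→7→9, push 8): res(3,4)=17
after path 4 (8→4→3→7→9, push 1): res(3,4)=18
after path 5 (8→4→3→7→10→6→9, push 2): res(3,4)=20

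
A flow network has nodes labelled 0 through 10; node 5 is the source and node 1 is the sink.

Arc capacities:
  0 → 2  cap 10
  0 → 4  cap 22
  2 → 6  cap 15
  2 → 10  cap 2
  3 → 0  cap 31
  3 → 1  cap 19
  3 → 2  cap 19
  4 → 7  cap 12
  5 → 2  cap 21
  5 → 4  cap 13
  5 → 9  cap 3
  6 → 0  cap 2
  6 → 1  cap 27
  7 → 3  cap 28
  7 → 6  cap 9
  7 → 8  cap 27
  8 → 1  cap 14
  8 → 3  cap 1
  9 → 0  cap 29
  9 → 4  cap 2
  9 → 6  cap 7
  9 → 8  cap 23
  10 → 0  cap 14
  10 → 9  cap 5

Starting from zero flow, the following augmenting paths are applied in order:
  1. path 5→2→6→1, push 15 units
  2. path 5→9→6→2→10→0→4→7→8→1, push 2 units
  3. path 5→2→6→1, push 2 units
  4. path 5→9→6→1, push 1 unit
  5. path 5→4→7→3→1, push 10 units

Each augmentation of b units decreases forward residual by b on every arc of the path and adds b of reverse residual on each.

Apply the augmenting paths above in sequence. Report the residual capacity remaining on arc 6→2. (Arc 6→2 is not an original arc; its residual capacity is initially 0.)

after path 1 (5→2→6→1, push 15): res(6,2)=15
after path 2 (5→9→6→2→10→0→4→7→8→1, push 2): res(6,2)=13
after path 3 (5→2→6→1, push 2): res(6,2)=15
after path 4 (5→9→6→1, push 1): res(6,2)=15
after path 5 (5→4→7→3→1, push 10): res(6,2)=15

Residual capacity of (6,2): 15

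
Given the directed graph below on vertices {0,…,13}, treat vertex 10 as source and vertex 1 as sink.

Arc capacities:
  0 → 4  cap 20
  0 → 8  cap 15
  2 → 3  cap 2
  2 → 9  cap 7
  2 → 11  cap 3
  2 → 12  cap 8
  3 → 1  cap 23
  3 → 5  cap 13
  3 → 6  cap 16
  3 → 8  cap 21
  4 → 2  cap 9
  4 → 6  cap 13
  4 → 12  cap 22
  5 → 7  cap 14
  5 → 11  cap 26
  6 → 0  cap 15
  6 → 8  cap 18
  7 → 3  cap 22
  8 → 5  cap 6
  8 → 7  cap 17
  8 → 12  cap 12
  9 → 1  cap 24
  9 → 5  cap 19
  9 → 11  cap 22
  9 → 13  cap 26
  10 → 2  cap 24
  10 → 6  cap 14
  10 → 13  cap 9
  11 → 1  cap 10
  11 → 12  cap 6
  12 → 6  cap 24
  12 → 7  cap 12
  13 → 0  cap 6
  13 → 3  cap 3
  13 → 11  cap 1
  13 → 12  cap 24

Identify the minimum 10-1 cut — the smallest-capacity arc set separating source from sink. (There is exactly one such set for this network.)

Min-cut arcs: {(2,9), (3,1), (11,1)} (total capacity 40)

augment #1: 10→2→3→1 push 2
augment #2: 10→2→9→1 push 7
augment #3: 10→2→11→1 push 3
augment #4: 10→13→3→1 push 3
augment #5: 10→13→11→1 push 1
augment #6: 10→2→12→7→3→1 push 8
augment #7: 10→6→8→5→11→1 push 6
augment #8: 10→6→8→7→3→1 push 8
augment #9: 10→13→12→7→3→1 push 2
max flow = 40; residual-reachable set from 10 gives S-side
cut edges (S→T): {(2,9), (3,1), (11,1)} total cap 40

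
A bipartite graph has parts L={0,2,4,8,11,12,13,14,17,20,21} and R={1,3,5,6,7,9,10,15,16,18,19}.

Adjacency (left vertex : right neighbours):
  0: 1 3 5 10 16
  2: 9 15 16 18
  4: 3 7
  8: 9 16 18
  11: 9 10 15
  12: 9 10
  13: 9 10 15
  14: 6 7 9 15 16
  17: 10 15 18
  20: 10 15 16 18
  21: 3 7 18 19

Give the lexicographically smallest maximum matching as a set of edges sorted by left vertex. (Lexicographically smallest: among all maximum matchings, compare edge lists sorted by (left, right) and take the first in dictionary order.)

|M| = 9 (so the lex-smallest maximum matching has 9 edges)
process left vertices in ascending order; for each, take the smallest-labelled available neighbour that still permits 9 edges overall, or leave it unmatched if none does
lex-smallest matching: {0-1, 2-9, 4-3, 8-16, 11-10, 13-15, 14-6, 17-18, 21-7}

Lex-smallest maximum matching: {(0,1), (2,9), (4,3), (8,16), (11,10), (13,15), (14,6), (17,18), (21,7)}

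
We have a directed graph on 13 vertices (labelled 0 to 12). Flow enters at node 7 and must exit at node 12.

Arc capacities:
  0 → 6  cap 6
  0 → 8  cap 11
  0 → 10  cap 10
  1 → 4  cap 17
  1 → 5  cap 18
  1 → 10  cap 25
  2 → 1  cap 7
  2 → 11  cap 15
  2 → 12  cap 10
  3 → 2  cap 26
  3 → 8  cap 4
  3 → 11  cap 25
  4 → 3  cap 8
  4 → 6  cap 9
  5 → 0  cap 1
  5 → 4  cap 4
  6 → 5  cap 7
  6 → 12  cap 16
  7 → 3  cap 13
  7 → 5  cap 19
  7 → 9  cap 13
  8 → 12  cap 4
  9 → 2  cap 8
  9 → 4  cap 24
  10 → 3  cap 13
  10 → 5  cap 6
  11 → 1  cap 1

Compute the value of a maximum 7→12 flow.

augment #1: 7→3→2→12 bottleneck 10, total now 10
augment #2: 7→3→8→12 bottleneck 3, total now 13
augment #3: 7→5→0→6→12 bottleneck 1, total now 14
augment #4: 7→5→4→6→12 bottleneck 4, total now 18
augment #5: 7→9→4→6→12 bottleneck 5, total now 23
augment #6: 7→9→2→3→8→12 bottleneck 1, total now 24

Maximum flow value: 24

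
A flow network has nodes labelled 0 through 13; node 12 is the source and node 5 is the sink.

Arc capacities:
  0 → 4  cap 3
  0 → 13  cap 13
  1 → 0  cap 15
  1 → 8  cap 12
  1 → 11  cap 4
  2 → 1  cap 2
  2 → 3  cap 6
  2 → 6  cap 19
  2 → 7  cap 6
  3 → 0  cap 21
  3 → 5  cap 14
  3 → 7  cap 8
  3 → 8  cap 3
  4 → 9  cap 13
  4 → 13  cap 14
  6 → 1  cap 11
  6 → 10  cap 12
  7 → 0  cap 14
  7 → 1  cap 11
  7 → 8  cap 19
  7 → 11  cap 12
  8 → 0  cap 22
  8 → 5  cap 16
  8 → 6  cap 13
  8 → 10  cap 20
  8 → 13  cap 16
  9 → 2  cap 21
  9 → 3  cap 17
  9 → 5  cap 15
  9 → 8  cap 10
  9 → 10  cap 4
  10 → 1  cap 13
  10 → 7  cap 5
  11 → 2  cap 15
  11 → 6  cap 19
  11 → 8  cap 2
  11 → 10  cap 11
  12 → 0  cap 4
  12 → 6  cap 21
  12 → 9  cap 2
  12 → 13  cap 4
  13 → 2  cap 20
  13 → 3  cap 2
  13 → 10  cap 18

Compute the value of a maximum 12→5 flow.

Maximum flow value: 29

augment #1: 12→9→5 bottleneck 2, total now 2
augment #2: 12→13→3→5 bottleneck 2, total now 4
augment #3: 12→0→4→9→5 bottleneck 3, total now 7
augment #4: 12→6→1→8→5 bottleneck 11, total now 18
augment #5: 12→13→2→3→5 bottleneck 2, total now 20
augment #6: 12→0→13→2→3→5 bottleneck 1, total now 21
augment #7: 12→6→10→1→8→5 bottleneck 1, total now 22
augment #8: 12→6→10→7→8→5 bottleneck 4, total now 26
augment #9: 12→6→10→1→11→2→3→5 bottleneck 3, total now 29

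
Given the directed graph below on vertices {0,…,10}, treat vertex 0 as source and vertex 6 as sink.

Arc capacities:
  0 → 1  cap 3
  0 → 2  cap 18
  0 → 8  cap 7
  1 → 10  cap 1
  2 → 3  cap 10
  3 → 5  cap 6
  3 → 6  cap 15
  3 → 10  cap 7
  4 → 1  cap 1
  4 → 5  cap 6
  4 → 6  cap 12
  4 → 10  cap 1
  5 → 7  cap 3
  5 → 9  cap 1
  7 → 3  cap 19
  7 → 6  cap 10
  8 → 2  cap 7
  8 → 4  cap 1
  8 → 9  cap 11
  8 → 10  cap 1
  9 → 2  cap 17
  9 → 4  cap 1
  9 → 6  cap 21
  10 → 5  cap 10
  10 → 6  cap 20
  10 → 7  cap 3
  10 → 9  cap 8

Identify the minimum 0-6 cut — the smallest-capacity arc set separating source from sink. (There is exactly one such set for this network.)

augment #1: 0→1→10→6 push 1
augment #2: 0→2→3→6 push 10
augment #3: 0→8→4→6 push 1
augment #4: 0→8→9→6 push 6
max flow = 18; residual-reachable set from 0 gives S-side
cut edges (S→T): {(0,8), (1,10), (2,3)} total cap 18

Min-cut arcs: {(0,8), (1,10), (2,3)} (total capacity 18)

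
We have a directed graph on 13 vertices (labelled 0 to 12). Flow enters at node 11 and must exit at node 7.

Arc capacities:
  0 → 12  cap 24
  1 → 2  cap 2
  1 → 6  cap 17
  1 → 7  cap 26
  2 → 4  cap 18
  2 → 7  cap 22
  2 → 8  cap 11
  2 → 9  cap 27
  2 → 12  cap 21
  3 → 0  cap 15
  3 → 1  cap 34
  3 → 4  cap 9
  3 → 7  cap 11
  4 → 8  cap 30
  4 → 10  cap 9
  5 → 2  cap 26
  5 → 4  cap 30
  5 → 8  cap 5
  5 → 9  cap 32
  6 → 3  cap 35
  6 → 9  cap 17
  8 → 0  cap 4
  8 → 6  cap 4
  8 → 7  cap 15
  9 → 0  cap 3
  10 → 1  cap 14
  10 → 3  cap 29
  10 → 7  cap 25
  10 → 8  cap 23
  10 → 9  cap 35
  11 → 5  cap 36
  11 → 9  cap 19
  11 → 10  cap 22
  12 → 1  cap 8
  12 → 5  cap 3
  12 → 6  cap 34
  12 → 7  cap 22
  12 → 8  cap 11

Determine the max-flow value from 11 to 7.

augment #1: 11→10→7 bottleneck 22, total now 22
augment #2: 11→5→2→7 bottleneck 22, total now 44
augment #3: 11→5→8→7 bottleneck 5, total now 49
augment #4: 11→5→2→8→7 bottleneck 4, total now 53
augment #5: 11→5→4→8→7 bottleneck 5, total now 58
augment #6: 11→9→0→12→7 bottleneck 3, total now 61

Maximum flow value: 61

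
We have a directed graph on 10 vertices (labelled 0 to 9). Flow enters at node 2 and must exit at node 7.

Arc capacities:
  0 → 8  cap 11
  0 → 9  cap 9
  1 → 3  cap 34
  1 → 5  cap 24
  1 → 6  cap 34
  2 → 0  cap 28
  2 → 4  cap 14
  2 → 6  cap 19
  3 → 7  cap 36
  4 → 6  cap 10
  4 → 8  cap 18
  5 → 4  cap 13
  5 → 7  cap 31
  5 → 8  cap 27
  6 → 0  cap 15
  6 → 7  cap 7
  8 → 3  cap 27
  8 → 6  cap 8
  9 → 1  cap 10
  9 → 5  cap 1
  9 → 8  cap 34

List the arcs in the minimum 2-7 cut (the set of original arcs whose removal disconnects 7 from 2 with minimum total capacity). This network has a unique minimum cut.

augment #1: 2→6→7 push 7
augment #2: 2→0→8→3→7 push 11
augment #3: 2→0→9→5→7 push 1
augment #4: 2→4→8→3→7 push 14
augment #5: 2→0→9→1→3→7 push 8
max flow = 41; residual-reachable set from 2 gives S-side
cut edges (S→T): {(0,8), (0,9), (2,4), (6,7)} total cap 41

Min-cut arcs: {(0,8), (0,9), (2,4), (6,7)} (total capacity 41)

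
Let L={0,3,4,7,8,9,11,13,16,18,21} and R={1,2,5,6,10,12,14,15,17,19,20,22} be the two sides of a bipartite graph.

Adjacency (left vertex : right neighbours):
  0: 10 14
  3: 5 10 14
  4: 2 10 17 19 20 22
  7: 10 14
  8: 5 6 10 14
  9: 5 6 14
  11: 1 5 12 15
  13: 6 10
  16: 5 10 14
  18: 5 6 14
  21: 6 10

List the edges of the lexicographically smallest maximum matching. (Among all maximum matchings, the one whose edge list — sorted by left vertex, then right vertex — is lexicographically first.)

Lex-smallest maximum matching: {(0,10), (3,5), (4,2), (7,14), (8,6), (11,1)}

|M| = 6 (so the lex-smallest maximum matching has 6 edges)
process left vertices in ascending order; for each, take the smallest-labelled available neighbour that still permits 6 edges overall, or leave it unmatched if none does
lex-smallest matching: {0-10, 3-5, 4-2, 7-14, 8-6, 11-1}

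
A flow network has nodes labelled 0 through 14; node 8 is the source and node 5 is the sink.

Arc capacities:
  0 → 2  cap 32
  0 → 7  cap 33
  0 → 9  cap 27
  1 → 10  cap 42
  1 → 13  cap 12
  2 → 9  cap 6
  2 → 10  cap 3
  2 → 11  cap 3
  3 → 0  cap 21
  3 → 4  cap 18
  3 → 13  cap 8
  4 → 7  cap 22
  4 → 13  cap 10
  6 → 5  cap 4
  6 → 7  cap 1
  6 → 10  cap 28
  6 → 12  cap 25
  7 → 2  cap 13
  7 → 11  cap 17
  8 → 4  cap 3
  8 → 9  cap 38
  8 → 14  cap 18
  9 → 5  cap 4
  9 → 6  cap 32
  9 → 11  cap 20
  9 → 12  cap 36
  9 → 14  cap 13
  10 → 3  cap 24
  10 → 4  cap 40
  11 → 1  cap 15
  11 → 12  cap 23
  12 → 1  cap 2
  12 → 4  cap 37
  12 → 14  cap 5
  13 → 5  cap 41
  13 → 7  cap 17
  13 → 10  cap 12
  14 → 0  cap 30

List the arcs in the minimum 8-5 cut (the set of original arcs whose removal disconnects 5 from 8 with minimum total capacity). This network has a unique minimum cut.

Min-cut arcs: {(1,13), (3,13), (4,13), (6,5), (9,5)} (total capacity 38)

augment #1: 8→9→5 push 4
augment #2: 8→4→13→5 push 3
augment #3: 8→9→6→5 push 4
augment #4: 8→9→11→1→13→5 push 12
augment #5: 8→9→12→4→13→5 push 7
augment #6: 8→9→6→10→3→13→5 push 8
max flow = 38; residual-reachable set from 8 gives S-side
cut edges (S→T): {(1,13), (3,13), (4,13), (6,5), (9,5)} total cap 38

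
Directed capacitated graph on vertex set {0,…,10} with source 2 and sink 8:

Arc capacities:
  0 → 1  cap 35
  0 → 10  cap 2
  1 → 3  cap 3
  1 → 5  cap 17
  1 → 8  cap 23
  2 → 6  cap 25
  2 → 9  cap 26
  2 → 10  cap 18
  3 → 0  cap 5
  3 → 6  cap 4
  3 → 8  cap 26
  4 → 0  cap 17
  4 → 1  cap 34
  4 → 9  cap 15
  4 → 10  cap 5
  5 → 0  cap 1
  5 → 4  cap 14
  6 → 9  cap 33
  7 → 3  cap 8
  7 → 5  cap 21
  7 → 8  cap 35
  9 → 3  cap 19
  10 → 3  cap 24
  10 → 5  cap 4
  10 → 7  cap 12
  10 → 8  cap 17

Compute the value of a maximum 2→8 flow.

augment #1: 2→10→8 bottleneck 17, total now 17
augment #2: 2→9→3→8 bottleneck 19, total now 36
augment #3: 2→10→3→8 bottleneck 1, total now 37

Maximum flow value: 37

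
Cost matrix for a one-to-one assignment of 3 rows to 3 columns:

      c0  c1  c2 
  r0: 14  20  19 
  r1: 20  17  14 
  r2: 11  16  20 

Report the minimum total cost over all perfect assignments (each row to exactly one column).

optimal assignment: row0→col0 (cost 14), row1→col2 (cost 14), row2→col1 (cost 16)
total = 14 + 14 + 16 = 44

Minimum assignment cost: 44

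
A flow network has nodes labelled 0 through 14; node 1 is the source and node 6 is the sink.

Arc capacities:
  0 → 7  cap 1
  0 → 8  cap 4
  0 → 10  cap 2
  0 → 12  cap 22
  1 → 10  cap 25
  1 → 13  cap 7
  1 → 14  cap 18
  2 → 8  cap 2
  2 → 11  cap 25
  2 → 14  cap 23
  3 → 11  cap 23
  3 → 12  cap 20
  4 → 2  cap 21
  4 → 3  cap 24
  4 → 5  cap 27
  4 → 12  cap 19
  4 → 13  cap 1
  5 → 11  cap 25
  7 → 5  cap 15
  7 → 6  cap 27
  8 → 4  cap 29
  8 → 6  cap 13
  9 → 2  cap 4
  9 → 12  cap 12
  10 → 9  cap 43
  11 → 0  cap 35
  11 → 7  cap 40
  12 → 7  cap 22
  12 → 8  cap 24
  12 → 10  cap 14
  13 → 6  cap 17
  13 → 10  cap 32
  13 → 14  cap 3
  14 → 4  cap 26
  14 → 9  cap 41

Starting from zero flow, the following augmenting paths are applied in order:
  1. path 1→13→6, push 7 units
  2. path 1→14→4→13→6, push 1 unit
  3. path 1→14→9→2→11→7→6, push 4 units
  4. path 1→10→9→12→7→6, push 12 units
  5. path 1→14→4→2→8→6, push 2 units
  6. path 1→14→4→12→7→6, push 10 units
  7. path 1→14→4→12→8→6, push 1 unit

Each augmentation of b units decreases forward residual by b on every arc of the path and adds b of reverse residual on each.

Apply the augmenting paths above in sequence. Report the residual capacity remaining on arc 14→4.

Residual capacity of (14,4): 12

after path 1 (1→13→6, push 7): res(14,4)=26
after path 2 (1→14→4→13→6, push 1): res(14,4)=25
after path 3 (1→14→9→2→11→7→6, push 4): res(14,4)=25
after path 4 (1→10→9→12→7→6, push 12): res(14,4)=25
after path 5 (1→14→4→2→8→6, push 2): res(14,4)=23
after path 6 (1→14→4→12→7→6, push 10): res(14,4)=13
after path 7 (1→14→4→12→8→6, push 1): res(14,4)=12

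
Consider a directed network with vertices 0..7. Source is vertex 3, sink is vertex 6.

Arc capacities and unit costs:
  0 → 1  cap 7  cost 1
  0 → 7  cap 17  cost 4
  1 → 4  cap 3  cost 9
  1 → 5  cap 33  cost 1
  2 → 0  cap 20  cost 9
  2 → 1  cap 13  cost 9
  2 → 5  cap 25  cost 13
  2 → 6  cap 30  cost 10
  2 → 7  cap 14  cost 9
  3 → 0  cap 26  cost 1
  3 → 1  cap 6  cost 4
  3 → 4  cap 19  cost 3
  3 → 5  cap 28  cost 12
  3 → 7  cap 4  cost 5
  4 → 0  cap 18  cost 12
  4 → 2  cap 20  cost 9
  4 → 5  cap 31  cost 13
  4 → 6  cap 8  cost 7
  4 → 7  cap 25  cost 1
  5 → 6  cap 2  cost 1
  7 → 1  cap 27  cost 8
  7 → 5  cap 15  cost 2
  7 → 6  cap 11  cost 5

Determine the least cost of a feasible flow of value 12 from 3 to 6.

Minimum cost for 12 units: 98

shortest-cost path #1: 3→0→1→5→6 push 2 @ unit cost 4 (adds 8)
shortest-cost path #2: 3→4→7→6 push 10 @ unit cost 9 (adds 90)
total cost = 98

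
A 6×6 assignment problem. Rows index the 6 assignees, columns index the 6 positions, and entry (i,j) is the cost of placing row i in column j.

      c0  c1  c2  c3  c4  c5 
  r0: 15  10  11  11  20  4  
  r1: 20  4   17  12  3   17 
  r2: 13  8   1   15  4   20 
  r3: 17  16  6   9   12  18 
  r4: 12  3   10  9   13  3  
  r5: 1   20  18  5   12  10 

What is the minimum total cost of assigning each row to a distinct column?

Minimum assignment cost: 21

optimal assignment: row0→col5 (cost 4), row1→col4 (cost 3), row2→col2 (cost 1), row3→col3 (cost 9), row4→col1 (cost 3), row5→col0 (cost 1)
total = 4 + 3 + 1 + 9 + 3 + 1 = 21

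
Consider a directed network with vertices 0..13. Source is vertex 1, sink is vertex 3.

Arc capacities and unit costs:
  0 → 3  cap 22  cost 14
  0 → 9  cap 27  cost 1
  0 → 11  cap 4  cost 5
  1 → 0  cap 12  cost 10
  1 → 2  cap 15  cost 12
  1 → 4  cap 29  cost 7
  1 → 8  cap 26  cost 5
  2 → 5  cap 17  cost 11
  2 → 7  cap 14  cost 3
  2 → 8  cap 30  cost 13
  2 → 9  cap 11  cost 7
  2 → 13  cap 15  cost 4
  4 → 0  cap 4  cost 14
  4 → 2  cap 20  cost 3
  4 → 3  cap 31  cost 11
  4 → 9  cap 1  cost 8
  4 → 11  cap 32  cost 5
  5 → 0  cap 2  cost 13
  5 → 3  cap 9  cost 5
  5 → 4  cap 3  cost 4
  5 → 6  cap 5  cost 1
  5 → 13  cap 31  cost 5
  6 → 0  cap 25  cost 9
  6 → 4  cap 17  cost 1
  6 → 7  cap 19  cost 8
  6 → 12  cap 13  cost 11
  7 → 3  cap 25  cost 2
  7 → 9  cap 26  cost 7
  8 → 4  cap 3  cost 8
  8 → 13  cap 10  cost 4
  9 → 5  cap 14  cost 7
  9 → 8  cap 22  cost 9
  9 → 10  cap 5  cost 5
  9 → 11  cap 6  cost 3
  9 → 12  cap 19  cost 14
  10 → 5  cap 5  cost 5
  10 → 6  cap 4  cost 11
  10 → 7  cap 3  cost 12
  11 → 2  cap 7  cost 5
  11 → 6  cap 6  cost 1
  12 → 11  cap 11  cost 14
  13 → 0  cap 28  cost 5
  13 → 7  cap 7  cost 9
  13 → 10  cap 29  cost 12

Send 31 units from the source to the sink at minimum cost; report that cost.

Minimum cost for 31 units: 520

shortest-cost path #1: 1→4→2→7→3 push 14 @ unit cost 15 (adds 210)
shortest-cost path #2: 1→4→3 push 15 @ unit cost 18 (adds 270)
shortest-cost path #3: 1→2→4→3 push 2 @ unit cost 20 (adds 40)
total cost = 520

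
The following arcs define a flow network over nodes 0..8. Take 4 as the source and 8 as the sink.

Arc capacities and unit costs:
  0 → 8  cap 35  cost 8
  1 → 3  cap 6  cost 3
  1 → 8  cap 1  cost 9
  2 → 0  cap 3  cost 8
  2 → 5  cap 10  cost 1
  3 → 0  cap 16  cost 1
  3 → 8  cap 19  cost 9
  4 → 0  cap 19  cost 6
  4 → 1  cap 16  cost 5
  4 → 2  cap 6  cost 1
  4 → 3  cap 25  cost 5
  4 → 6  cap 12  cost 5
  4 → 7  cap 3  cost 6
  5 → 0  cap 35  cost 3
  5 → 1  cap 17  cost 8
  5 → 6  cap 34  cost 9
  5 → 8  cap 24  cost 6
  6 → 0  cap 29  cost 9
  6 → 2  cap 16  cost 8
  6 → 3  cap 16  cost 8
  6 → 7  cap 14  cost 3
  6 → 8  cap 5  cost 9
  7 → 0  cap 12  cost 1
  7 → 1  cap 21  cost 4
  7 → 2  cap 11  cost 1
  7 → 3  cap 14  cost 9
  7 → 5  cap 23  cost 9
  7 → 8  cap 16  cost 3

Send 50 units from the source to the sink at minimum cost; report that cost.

shortest-cost path #1: 4→2→5→8 push 6 @ unit cost 8 (adds 48)
shortest-cost path #2: 4→7→8 push 3 @ unit cost 9 (adds 27)
shortest-cost path #3: 4→6→7→8 push 12 @ unit cost 11 (adds 132)
shortest-cost path #4: 4→0→8 push 19 @ unit cost 14 (adds 266)
shortest-cost path #5: 4→1→8 push 1 @ unit cost 14 (adds 14)
shortest-cost path #6: 4→3→8 push 9 @ unit cost 14 (adds 126)
total cost = 613

Minimum cost for 50 units: 613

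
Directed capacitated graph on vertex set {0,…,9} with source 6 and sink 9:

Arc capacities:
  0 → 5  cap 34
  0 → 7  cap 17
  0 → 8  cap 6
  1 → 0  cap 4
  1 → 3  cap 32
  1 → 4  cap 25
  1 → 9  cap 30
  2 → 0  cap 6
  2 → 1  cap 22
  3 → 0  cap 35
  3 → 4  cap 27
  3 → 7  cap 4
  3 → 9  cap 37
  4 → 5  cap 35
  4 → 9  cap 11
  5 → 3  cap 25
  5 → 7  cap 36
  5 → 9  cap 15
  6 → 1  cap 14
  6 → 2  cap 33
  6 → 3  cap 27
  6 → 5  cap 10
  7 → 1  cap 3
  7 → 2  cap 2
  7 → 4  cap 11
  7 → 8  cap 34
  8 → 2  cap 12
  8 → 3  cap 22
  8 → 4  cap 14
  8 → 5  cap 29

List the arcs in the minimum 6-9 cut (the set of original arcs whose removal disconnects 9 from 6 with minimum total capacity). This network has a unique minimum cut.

Min-cut arcs: {(2,0), (2,1), (6,1), (6,3), (6,5)} (total capacity 79)

augment #1: 6→1→9 push 14
augment #2: 6→3→9 push 27
augment #3: 6→5→9 push 10
augment #4: 6→2→1→9 push 16
augment #5: 6→2→0→5→9 push 5
augment #6: 6→2→1→3→9 push 6
augment #7: 6→2→0→5→3→9 push 1
max flow = 79; residual-reachable set from 6 gives S-side
cut edges (S→T): {(2,0), (2,1), (6,1), (6,3), (6,5)} total cap 79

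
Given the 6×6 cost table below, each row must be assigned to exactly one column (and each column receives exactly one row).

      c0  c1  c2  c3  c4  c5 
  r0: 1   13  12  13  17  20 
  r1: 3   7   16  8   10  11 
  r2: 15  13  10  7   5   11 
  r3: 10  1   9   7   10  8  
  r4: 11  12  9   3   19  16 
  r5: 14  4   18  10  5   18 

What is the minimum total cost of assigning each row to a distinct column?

optimal assignment: row0→col0 (cost 1), row1→col5 (cost 11), row2→col2 (cost 10), row3→col1 (cost 1), row4→col3 (cost 3), row5→col4 (cost 5)
total = 1 + 11 + 10 + 1 + 3 + 5 = 31

Minimum assignment cost: 31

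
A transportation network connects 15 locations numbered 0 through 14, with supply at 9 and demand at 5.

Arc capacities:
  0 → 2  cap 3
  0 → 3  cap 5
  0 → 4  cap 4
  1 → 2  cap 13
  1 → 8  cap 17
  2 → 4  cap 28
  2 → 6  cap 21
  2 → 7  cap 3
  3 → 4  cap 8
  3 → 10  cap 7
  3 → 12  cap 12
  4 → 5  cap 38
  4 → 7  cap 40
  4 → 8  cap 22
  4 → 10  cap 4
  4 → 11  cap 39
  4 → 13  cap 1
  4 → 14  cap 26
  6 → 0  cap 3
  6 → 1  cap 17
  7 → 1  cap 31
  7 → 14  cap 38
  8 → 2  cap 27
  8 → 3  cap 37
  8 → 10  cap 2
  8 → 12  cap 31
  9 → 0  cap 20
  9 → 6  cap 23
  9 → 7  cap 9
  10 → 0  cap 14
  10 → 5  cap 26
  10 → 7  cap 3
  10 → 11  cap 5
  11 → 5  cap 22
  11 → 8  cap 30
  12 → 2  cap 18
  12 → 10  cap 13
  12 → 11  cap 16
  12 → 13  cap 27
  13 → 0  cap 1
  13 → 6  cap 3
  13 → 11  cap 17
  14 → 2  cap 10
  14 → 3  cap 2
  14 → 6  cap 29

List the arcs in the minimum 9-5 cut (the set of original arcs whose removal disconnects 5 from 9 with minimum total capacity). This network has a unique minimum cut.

augment #1: 9→0→4→5 push 4
augment #2: 9→0→2→4→5 push 3
augment #3: 9→0→3→4→5 push 5
augment #4: 9→6→1→2→4→5 push 13
augment #5: 9→6→1→8→10→5 push 2
augment #6: 9→7→14→2→4→5 push 9
augment #7: 9→6→1→8→2→4→5 push 2
max flow = 38; residual-reachable set from 9 gives S-side
cut edges (S→T): {(0,2), (0,3), (0,4), (6,1), (9,7)} total cap 38

Min-cut arcs: {(0,2), (0,3), (0,4), (6,1), (9,7)} (total capacity 38)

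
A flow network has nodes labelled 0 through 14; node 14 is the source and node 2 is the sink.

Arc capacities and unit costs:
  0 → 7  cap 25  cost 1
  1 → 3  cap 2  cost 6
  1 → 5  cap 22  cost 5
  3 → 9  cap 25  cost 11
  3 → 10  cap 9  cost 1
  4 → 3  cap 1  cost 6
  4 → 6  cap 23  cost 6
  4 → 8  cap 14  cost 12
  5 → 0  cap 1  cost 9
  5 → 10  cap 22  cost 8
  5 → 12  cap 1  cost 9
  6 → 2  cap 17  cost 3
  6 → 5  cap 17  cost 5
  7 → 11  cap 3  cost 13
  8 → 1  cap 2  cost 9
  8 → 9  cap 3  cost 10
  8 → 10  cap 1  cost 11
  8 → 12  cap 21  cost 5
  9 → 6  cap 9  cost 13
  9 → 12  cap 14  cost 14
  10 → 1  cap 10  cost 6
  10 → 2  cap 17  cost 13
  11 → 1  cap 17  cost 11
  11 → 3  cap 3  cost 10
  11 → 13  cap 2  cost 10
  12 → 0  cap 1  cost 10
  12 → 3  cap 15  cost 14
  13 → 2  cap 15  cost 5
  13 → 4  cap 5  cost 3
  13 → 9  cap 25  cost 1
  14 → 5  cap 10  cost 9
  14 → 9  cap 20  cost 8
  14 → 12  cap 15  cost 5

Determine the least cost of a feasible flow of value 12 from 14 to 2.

Minimum cost for 12 units: 306

shortest-cost path #1: 14→9→6→2 push 9 @ unit cost 24 (adds 216)
shortest-cost path #2: 14→5→10→2 push 3 @ unit cost 30 (adds 90)
total cost = 306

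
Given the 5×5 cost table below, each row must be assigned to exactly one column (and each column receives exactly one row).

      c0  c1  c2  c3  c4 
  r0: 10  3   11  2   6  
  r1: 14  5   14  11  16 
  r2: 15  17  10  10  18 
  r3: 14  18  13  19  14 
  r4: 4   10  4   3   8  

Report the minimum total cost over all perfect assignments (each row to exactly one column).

Minimum assignment cost: 35

optimal assignment: row0→col3 (cost 2), row1→col1 (cost 5), row2→col2 (cost 10), row3→col4 (cost 14), row4→col0 (cost 4)
total = 2 + 5 + 10 + 14 + 4 = 35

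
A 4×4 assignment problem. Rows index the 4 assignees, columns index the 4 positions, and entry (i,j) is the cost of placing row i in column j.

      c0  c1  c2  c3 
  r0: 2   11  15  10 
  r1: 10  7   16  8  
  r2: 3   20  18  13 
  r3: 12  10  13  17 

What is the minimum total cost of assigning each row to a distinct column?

optimal assignment: row0→col3 (cost 10), row1→col1 (cost 7), row2→col0 (cost 3), row3→col2 (cost 13)
total = 10 + 7 + 3 + 13 = 33

Minimum assignment cost: 33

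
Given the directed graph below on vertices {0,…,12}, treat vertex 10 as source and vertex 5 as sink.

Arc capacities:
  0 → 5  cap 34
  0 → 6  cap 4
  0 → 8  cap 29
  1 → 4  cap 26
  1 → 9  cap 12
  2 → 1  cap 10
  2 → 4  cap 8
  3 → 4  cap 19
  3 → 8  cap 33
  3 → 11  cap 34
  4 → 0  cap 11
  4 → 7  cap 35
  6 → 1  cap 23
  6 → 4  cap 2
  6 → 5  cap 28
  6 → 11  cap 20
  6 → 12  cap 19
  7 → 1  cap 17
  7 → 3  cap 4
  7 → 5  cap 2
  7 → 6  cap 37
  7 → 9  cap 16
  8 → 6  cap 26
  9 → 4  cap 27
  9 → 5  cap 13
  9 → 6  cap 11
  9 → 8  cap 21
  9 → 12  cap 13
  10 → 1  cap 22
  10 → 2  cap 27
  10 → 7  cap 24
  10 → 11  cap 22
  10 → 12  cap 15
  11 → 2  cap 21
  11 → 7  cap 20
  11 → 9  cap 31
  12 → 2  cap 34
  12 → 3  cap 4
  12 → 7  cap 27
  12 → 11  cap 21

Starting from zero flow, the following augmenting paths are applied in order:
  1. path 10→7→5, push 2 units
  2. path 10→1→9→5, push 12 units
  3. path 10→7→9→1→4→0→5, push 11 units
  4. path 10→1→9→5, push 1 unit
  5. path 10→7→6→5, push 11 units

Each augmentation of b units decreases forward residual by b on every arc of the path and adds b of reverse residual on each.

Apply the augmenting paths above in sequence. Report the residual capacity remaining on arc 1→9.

after path 1 (10→7→5, push 2): res(1,9)=12
after path 2 (10→1→9→5, push 12): res(1,9)=0
after path 3 (10→7→9→1→4→0→5, push 11): res(1,9)=11
after path 4 (10→1→9→5, push 1): res(1,9)=10
after path 5 (10→7→6→5, push 11): res(1,9)=10

Residual capacity of (1,9): 10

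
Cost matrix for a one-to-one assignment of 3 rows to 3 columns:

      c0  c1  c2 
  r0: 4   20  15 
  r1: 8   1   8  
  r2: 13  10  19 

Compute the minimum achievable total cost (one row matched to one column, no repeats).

Minimum assignment cost: 22

optimal assignment: row0→col0 (cost 4), row1→col2 (cost 8), row2→col1 (cost 10)
total = 4 + 8 + 10 = 22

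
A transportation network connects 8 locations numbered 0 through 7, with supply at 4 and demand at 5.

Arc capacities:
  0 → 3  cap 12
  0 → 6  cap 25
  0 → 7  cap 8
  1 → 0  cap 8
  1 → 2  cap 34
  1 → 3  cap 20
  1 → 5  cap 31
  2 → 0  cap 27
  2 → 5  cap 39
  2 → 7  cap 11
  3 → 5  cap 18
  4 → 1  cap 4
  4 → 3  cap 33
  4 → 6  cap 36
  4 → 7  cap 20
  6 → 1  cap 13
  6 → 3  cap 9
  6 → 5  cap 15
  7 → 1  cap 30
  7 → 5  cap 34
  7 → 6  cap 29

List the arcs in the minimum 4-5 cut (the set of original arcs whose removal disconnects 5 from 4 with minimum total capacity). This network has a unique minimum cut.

augment #1: 4→1→5 push 4
augment #2: 4→3→5 push 18
augment #3: 4→6→5 push 15
augment #4: 4→7→5 push 20
augment #5: 4→6→1→5 push 13
max flow = 70; residual-reachable set from 4 gives S-side
cut edges (S→T): {(3,5), (4,1), (4,7), (6,1), (6,5)} total cap 70

Min-cut arcs: {(3,5), (4,1), (4,7), (6,1), (6,5)} (total capacity 70)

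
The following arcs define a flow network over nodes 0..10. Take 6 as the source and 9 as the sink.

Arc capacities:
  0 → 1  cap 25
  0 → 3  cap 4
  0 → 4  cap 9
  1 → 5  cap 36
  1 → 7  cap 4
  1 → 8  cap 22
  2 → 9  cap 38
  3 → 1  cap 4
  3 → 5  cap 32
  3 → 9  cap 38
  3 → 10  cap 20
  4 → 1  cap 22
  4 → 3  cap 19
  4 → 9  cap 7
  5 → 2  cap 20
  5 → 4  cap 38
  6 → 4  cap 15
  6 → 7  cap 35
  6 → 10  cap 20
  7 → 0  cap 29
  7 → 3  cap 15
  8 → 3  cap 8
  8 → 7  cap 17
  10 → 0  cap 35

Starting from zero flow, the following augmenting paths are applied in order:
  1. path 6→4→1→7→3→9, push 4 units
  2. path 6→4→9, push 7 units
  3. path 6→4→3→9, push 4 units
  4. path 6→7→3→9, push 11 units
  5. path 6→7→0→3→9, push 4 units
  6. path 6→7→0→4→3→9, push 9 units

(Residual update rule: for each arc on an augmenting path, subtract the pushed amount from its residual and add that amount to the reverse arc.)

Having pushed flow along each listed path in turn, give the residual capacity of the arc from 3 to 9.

after path 1 (6→4→1→7→3→9, push 4): res(3,9)=34
after path 2 (6→4→9, push 7): res(3,9)=34
after path 3 (6→4→3→9, push 4): res(3,9)=30
after path 4 (6→7→3→9, push 11): res(3,9)=19
after path 5 (6→7→0→3→9, push 4): res(3,9)=15
after path 6 (6→7→0→4→3→9, push 9): res(3,9)=6

Residual capacity of (3,9): 6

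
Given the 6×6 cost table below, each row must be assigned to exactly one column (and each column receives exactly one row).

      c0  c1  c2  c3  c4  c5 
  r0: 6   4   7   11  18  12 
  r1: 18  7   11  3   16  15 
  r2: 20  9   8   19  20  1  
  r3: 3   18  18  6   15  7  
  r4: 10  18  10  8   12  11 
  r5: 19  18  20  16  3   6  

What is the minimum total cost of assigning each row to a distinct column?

optimal assignment: row0→col1 (cost 4), row1→col3 (cost 3), row2→col5 (cost 1), row3→col0 (cost 3), row4→col2 (cost 10), row5→col4 (cost 3)
total = 4 + 3 + 1 + 3 + 10 + 3 = 24

Minimum assignment cost: 24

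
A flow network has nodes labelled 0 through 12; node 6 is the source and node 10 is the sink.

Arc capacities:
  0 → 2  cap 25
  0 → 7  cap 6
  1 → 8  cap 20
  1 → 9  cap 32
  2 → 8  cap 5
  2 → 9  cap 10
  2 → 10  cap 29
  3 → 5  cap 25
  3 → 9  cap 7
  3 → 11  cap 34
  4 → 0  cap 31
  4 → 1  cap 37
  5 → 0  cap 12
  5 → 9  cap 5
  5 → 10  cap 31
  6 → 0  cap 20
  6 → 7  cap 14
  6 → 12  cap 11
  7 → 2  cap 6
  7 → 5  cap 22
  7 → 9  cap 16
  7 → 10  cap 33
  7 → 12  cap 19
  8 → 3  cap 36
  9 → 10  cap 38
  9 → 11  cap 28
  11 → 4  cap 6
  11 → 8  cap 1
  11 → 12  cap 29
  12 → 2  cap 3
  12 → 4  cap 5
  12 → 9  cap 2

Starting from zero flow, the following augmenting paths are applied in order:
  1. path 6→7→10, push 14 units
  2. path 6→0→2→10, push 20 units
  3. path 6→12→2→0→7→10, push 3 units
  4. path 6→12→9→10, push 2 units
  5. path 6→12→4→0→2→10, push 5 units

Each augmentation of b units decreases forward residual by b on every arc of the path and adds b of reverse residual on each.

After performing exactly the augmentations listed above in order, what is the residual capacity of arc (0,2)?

after path 1 (6→7→10, push 14): res(0,2)=25
after path 2 (6→0→2→10, push 20): res(0,2)=5
after path 3 (6→12→2→0→7→10, push 3): res(0,2)=8
after path 4 (6→12→9→10, push 2): res(0,2)=8
after path 5 (6→12→4→0→2→10, push 5): res(0,2)=3

Residual capacity of (0,2): 3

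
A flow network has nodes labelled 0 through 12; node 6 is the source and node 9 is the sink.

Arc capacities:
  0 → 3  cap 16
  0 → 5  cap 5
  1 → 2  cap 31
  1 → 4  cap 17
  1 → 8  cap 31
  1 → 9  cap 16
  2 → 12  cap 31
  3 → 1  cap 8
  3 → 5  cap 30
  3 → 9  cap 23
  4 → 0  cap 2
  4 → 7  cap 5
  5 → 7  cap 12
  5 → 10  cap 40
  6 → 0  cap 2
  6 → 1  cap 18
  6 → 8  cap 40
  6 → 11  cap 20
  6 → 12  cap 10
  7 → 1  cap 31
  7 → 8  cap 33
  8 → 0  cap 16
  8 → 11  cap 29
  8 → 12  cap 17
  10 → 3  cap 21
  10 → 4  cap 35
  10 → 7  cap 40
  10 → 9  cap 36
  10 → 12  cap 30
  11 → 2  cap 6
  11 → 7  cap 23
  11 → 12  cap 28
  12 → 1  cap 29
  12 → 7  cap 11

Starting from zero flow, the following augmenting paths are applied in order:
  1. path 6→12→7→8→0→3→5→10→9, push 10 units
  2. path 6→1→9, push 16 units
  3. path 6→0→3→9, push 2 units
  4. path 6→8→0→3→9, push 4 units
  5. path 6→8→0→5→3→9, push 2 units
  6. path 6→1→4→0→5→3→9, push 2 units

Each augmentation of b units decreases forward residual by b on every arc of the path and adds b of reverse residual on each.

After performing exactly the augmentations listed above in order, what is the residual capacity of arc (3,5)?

after path 1 (6→12→7→8→0→3→5→10→9, push 10): res(3,5)=20
after path 2 (6→1→9, push 16): res(3,5)=20
after path 3 (6→0→3→9, push 2): res(3,5)=20
after path 4 (6→8→0→3→9, push 4): res(3,5)=20
after path 5 (6→8→0→5→3→9, push 2): res(3,5)=22
after path 6 (6→1→4→0→5→3→9, push 2): res(3,5)=24

Residual capacity of (3,5): 24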